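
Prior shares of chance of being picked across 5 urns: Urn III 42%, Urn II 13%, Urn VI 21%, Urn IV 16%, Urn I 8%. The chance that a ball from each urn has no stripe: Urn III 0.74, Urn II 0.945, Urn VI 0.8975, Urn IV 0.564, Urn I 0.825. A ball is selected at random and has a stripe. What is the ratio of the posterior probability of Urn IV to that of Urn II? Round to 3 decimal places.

Taking complements, P(striped | each) = Urn III 0.26, Urn II 0.055, Urn VI 0.1025, Urn IV 0.436, Urn I 0.175.
Prior × likelihood for each hypothesis:
  Urn III: 0.42 × 0.26 = 0.1092
  Urn II: 0.13 × 0.055 = 0.00715
  Urn VI: 0.21 × 0.1025 = 0.021525
  Urn IV: 0.16 × 0.436 = 0.06976
  Urn I: 0.08 × 0.175 = 0.014
Normalizing constant = 0.221635.
The ratio is 0.06976 / 0.00715 (the normalizer cancels) = 9.757.

9.757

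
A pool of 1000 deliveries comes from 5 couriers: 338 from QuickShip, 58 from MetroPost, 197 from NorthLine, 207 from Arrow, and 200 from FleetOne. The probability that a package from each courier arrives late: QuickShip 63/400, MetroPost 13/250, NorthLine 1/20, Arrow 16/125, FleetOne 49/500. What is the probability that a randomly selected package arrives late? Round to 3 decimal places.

Unnormalized posteriors (prior × likelihood):
  QuickShip: 0.338 × 0.1575 = 0.053235
  MetroPost: 0.058 × 0.052 = 0.003016
  NorthLine: 0.197 × 0.05 = 0.00985
  Arrow: 0.207 × 0.128 = 0.026496
  FleetOne: 0.2 × 0.098 = 0.0196
P(late) = 0.053235 + 0.003016 + 0.00985 + 0.026496 + 0.0196 = 0.112197 → 0.112.

0.112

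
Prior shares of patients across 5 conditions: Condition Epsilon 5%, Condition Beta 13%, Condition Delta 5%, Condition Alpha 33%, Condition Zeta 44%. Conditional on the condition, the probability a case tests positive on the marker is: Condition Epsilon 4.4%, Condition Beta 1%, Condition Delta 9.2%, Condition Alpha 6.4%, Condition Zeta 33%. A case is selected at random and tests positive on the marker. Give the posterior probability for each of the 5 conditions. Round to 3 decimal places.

Unnormalized posteriors (prior × likelihood):
  Condition Epsilon: 0.05 × 0.044 = 0.0022
  Condition Beta: 0.13 × 0.01 = 0.0013
  Condition Delta: 0.05 × 0.092 = 0.0046
  Condition Alpha: 0.33 × 0.064 = 0.02112
  Condition Zeta: 0.44 × 0.33 = 0.1452
Sum = 0.17442.
P(Condition Epsilon | marker-positive) = 0.0022/0.17442 ≈ 0.013
P(Condition Beta | marker-positive) = 0.0013/0.17442 ≈ 0.007
P(Condition Delta | marker-positive) = 0.0046/0.17442 ≈ 0.026
P(Condition Alpha | marker-positive) = 0.02112/0.17442 ≈ 0.121
P(Condition Zeta | marker-positive) = 0.1452/0.17442 ≈ 0.832

Condition Epsilon 0.013, Condition Beta 0.007, Condition Delta 0.026, Condition Alpha 0.121, Condition Zeta 0.832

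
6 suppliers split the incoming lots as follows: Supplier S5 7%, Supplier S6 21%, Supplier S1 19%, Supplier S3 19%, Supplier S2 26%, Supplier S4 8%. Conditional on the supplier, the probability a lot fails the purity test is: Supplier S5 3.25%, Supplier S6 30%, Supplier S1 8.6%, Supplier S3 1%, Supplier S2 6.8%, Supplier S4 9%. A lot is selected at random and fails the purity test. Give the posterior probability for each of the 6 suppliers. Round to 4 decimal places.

Supplier S5 0.0210, Supplier S6 0.5812, Supplier S1 0.1507, Supplier S3 0.0175, Supplier S2 0.1631, Supplier S4 0.0664

Unnormalized posteriors (prior × likelihood):
  Supplier S5: 0.07 × 0.0325 = 0.002275
  Supplier S6: 0.21 × 0.3 = 0.063
  Supplier S1: 0.19 × 0.086 = 0.01634
  Supplier S3: 0.19 × 0.01 = 0.0019
  Supplier S2: 0.26 × 0.068 = 0.01768
  Supplier S4: 0.08 × 0.09 = 0.0072
Total = 0.108395.
P(Supplier S5 | off-spec) = 0.002275/0.108395 ≈ 0.0210
P(Supplier S6 | off-spec) = 0.063/0.108395 ≈ 0.5812
P(Supplier S1 | off-spec) = 0.01634/0.108395 ≈ 0.1507
P(Supplier S3 | off-spec) = 0.0019/0.108395 ≈ 0.0175
P(Supplier S2 | off-spec) = 0.01768/0.108395 ≈ 0.1631
P(Supplier S4 | off-spec) = 0.0072/0.108395 ≈ 0.0664
(Check: 0.0210+0.5812+0.1507+0.0175+0.1631+0.0664 = 0.9999.)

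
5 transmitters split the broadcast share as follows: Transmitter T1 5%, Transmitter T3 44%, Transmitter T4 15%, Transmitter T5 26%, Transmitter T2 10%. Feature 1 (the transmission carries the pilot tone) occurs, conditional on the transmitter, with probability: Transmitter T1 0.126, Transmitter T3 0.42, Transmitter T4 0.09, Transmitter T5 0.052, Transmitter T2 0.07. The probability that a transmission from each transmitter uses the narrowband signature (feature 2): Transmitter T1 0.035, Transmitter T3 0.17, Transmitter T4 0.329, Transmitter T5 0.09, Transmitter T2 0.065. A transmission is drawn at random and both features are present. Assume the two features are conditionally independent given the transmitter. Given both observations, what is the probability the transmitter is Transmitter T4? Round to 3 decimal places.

Prior × likelihood for each hypothesis:
  Transmitter T1: 0.05 × 0.126 × 0.035 = 0.0002205
  Transmitter T3: 0.44 × 0.42 × 0.17 = 0.031416
  Transmitter T4: 0.15 × 0.09 × 0.329 = 0.0044415
  Transmitter T5: 0.26 × 0.052 × 0.09 = 0.0012168
  Transmitter T2: 0.1 × 0.07 × 0.065 = 0.000455
Sum = 0.0377498.
P(Transmitter T4 | evidence) = 0.0044415 / 0.0377498 ≈ 0.118.

0.118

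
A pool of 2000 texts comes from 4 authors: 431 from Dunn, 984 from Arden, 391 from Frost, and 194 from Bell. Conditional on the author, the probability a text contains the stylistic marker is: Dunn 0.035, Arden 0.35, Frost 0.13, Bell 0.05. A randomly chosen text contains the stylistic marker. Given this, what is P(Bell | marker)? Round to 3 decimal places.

Prior × likelihood for each hypothesis:
  Dunn: 0.2155 × 0.035 = 0.0075425
  Arden: 0.492 × 0.35 = 0.1722
  Frost: 0.1955 × 0.13 = 0.025415
  Bell: 0.097 × 0.05 = 0.00485
Normalizing constant = 0.2100075.
P(Bell | evidence) = 0.00485 / 0.2100075 ≈ 0.023.

0.023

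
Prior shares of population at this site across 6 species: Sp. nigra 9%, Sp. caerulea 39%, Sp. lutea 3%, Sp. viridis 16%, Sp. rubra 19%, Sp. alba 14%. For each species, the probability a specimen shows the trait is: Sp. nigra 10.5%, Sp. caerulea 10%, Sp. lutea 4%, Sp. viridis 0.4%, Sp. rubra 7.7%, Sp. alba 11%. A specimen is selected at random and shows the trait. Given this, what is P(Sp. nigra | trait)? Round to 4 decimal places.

0.1177

Prior × likelihood for each hypothesis:
  Sp. nigra: 0.09 × 0.105 = 0.00945
  Sp. caerulea: 0.39 × 0.1 = 0.039
  Sp. lutea: 0.03 × 0.04 = 0.0012
  Sp. viridis: 0.16 × 0.004 = 0.00064
  Sp. rubra: 0.19 × 0.077 = 0.01463
  Sp. alba: 0.14 × 0.11 = 0.0154
Sum = 0.08032.
P(Sp. nigra | evidence) = 0.00945 / 0.08032 ≈ 0.1177.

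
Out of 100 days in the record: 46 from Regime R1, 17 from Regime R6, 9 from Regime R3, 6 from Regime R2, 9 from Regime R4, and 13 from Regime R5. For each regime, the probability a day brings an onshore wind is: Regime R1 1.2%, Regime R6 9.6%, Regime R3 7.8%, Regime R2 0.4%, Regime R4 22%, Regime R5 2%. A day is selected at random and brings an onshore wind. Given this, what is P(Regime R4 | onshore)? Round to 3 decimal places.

0.384

By Bayes' rule, posterior ∝ prior × likelihood:
  Regime R1: 0.46 × 0.012 = 0.00552
  Regime R6: 0.17 × 0.096 = 0.01632
  Regime R3: 0.09 × 0.078 = 0.00702
  Regime R2: 0.06 × 0.004 = 0.00024
  Regime R4: 0.09 × 0.22 = 0.0198
  Regime R5: 0.13 × 0.02 = 0.0026
Sum = 0.0515.
P(Regime R4 | evidence) = 0.0198 / 0.0515 ≈ 0.384.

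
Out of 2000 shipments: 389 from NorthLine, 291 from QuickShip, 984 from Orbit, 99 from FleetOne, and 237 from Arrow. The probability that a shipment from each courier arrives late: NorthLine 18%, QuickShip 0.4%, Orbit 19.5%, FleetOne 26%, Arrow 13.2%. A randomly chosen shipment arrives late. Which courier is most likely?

Prior × likelihood for each hypothesis:
  NorthLine: 0.1945 × 0.18 = 0.03501
  QuickShip: 0.1455 × 0.004 = 0.000582
  Orbit: 0.492 × 0.195 = 0.09594
  FleetOne: 0.0495 × 0.26 = 0.01287
  Arrow: 0.1185 × 0.132 = 0.015642
Normalizing constant = 0.160044.
Largest term belongs to Orbit, so Orbit is most probable.

Orbit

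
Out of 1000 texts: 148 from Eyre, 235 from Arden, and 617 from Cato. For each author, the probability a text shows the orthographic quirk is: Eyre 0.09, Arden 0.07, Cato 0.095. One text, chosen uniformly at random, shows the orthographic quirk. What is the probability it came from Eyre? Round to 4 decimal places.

0.1507

By Bayes' rule, posterior ∝ prior × likelihood:
  Eyre: 0.148 × 0.09 = 0.01332
  Arden: 0.235 × 0.07 = 0.01645
  Cato: 0.617 × 0.095 = 0.058615
Normalizing constant = 0.088385.
P(Eyre | evidence) = 0.01332 / 0.088385 ≈ 0.1507.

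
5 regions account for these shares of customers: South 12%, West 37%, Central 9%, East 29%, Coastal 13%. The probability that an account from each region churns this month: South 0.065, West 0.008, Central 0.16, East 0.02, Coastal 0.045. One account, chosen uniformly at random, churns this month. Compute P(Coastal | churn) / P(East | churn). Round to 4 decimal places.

Unnormalized posteriors (prior × likelihood):
  South: 0.12 × 0.065 = 0.0078
  West: 0.37 × 0.008 = 0.00296
  Central: 0.09 × 0.16 = 0.0144
  East: 0.29 × 0.02 = 0.0058
  Coastal: 0.13 × 0.045 = 0.00585
Normalizing constant = 0.03681.
The ratio is 0.00585 / 0.0058 (the normalizer cancels) = 1.0086.

1.0086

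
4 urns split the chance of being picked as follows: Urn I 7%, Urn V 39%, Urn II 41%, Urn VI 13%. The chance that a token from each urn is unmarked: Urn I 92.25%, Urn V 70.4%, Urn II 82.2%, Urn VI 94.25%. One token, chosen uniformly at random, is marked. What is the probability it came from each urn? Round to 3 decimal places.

Urn I 0.027, Urn V 0.573, Urn II 0.363, Urn VI 0.037

Taking complements, P(marked | each) = Urn I 0.0775, Urn V 0.296, Urn II 0.178, Urn VI 0.0575.
Prior × likelihood for each hypothesis:
  Urn I: 0.07 × 0.0775 = 0.005425
  Urn V: 0.39 × 0.296 = 0.11544
  Urn II: 0.41 × 0.178 = 0.07298
  Urn VI: 0.13 × 0.0575 = 0.007475
Normalizing constant = 0.20132.
P(Urn I | marked) = 0.005425/0.20132 ≈ 0.027
P(Urn V | marked) = 0.11544/0.20132 ≈ 0.573
P(Urn II | marked) = 0.07298/0.20132 ≈ 0.363
P(Urn VI | marked) = 0.007475/0.20132 ≈ 0.037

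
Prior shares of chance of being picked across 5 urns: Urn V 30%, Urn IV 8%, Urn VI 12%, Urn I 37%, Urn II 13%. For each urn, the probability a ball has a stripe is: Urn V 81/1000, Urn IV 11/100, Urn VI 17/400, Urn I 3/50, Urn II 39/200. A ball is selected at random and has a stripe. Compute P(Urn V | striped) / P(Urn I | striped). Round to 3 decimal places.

Prior × likelihood for each hypothesis:
  Urn V: 0.3 × 0.081 = 0.0243
  Urn IV: 0.08 × 0.11 = 0.0088
  Urn VI: 0.12 × 0.0425 = 0.0051
  Urn I: 0.37 × 0.06 = 0.0222
  Urn II: 0.13 × 0.195 = 0.02535
Sum = 0.08575.
The ratio is 0.0243 / 0.0222 (the normalizer cancels) = 1.095.

1.095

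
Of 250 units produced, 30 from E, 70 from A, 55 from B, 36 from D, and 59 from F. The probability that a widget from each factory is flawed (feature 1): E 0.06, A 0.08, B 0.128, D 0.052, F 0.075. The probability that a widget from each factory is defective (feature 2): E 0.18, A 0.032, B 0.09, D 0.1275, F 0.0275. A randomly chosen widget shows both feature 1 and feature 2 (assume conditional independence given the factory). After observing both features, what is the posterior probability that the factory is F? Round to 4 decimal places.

By Bayes' rule, posterior ∝ prior × likelihood:
  E: 0.12 × 0.06 × 0.18 = 0.001296
  A: 0.28 × 0.08 × 0.032 = 0.0007168
  B: 0.22 × 0.128 × 0.09 = 0.0025344
  D: 0.144 × 0.052 × 0.1275 = 0.00095472
  F: 0.236 × 0.075 × 0.0275 = 0.00048675
Total = 0.00598867.
P(F | evidence) = 0.00048675 / 0.00598867 ≈ 0.0813.

0.0813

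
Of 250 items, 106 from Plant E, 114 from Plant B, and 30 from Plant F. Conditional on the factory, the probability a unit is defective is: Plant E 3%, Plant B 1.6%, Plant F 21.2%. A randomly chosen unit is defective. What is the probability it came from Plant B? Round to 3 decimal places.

Unnormalized posteriors (prior × likelihood):
  Plant E: 0.424 × 0.03 = 0.01272
  Plant B: 0.456 × 0.016 = 0.007296
  Plant F: 0.12 × 0.212 = 0.02544
Sum = 0.045456.
P(Plant B | evidence) = 0.007296 / 0.045456 ≈ 0.161.

0.161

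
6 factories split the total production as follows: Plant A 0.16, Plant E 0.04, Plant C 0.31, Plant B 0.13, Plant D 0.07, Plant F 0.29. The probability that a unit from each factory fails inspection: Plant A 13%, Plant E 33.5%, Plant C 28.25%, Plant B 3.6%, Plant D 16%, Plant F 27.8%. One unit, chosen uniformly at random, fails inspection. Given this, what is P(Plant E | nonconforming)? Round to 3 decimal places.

0.061

By Bayes' rule, posterior ∝ prior × likelihood:
  Plant A: 0.16 × 0.13 = 0.0208
  Plant E: 0.04 × 0.335 = 0.0134
  Plant C: 0.31 × 0.2825 = 0.087575
  Plant B: 0.13 × 0.036 = 0.00468
  Plant D: 0.07 × 0.16 = 0.0112
  Plant F: 0.29 × 0.278 = 0.08062
Normalizing constant = 0.218275.
P(Plant E | evidence) = 0.0134 / 0.218275 ≈ 0.061.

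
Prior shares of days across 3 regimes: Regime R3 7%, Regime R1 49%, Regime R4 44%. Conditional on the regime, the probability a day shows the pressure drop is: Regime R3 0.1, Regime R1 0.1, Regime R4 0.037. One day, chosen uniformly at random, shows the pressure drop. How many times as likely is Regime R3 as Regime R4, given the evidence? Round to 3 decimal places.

0.430

Unnormalized posteriors (prior × likelihood):
  Regime R3: 0.07 × 0.1 = 0.007
  Regime R1: 0.49 × 0.1 = 0.049
  Regime R4: 0.44 × 0.037 = 0.01628
Normalizing constant = 0.07228.
The ratio is 0.007 / 0.01628 (the normalizer cancels) = 0.430.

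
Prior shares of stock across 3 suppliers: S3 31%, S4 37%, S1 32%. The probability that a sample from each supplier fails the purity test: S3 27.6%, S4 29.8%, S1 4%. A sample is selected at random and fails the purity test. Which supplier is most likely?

By Bayes' rule, posterior ∝ prior × likelihood:
  S3: 0.31 × 0.276 = 0.08556
  S4: 0.37 × 0.298 = 0.11026
  S1: 0.32 × 0.04 = 0.0128
Normalizing constant = 0.20862.
Largest term belongs to S4, so S4 is most probable.

S4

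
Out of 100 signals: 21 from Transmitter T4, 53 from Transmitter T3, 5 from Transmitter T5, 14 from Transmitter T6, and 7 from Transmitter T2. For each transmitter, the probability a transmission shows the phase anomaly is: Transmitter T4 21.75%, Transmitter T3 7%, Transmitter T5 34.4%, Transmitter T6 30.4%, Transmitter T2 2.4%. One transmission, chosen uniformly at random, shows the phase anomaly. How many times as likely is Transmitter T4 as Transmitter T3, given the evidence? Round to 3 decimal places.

Prior × likelihood for each hypothesis:
  Transmitter T4: 0.21 × 0.2175 = 0.045675
  Transmitter T3: 0.53 × 0.07 = 0.0371
  Transmitter T5: 0.05 × 0.344 = 0.0172
  Transmitter T6: 0.14 × 0.304 = 0.04256
  Transmitter T2: 0.07 × 0.024 = 0.00168
Normalizing constant = 0.144215.
The ratio is 0.045675 / 0.0371 (the normalizer cancels) = 1.231.

1.231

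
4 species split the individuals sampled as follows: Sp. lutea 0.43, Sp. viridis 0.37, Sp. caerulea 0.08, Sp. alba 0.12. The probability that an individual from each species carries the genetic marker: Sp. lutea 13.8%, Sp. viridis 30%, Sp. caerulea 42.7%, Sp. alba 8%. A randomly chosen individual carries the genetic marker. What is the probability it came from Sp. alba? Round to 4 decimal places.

0.0448

Unnormalized posteriors (prior × likelihood):
  Sp. lutea: 0.43 × 0.138 = 0.05934
  Sp. viridis: 0.37 × 0.3 = 0.111
  Sp. caerulea: 0.08 × 0.427 = 0.03416
  Sp. alba: 0.12 × 0.08 = 0.0096
Total = 0.2141.
P(Sp. alba | evidence) = 0.0096 / 0.2141 ≈ 0.0448.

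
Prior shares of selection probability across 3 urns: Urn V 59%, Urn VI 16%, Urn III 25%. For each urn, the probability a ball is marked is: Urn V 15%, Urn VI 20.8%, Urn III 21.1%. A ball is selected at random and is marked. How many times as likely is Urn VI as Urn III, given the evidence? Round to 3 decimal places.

Prior × likelihood for each hypothesis:
  Urn V: 0.59 × 0.15 = 0.0885
  Urn VI: 0.16 × 0.208 = 0.03328
  Urn III: 0.25 × 0.211 = 0.05275
Total = 0.17453.
The ratio is 0.03328 / 0.05275 (the normalizer cancels) = 0.631.

0.631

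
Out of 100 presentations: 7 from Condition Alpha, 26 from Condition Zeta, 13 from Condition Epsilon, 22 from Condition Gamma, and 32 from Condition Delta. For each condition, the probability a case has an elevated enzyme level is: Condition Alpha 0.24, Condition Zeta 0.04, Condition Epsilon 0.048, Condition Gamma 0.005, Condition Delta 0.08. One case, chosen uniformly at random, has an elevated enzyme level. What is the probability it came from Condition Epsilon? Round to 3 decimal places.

Unnormalized posteriors (prior × likelihood):
  Condition Alpha: 0.07 × 0.24 = 0.0168
  Condition Zeta: 0.26 × 0.04 = 0.0104
  Condition Epsilon: 0.13 × 0.048 = 0.00624
  Condition Gamma: 0.22 × 0.005 = 0.0011
  Condition Delta: 0.32 × 0.08 = 0.0256
Normalizing constant = 0.06014.
P(Condition Epsilon | evidence) = 0.00624 / 0.06014 ≈ 0.104.

0.104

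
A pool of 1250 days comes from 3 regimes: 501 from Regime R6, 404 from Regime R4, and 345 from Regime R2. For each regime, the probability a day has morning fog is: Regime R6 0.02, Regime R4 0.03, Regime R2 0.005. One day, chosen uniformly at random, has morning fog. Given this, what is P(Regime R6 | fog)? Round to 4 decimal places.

0.4199

Prior × likelihood for each hypothesis:
  Regime R6: 0.4008 × 0.02 = 0.008016
  Regime R4: 0.3232 × 0.03 = 0.009696
  Regime R2: 0.276 × 0.005 = 0.00138
Normalizing constant = 0.019092.
P(Regime R6 | evidence) = 0.008016 / 0.019092 ≈ 0.4199.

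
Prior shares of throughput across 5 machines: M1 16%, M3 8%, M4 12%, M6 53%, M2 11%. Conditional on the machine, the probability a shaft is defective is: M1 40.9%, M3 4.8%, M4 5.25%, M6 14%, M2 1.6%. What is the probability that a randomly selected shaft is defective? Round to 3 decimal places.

0.152

By Bayes' rule, posterior ∝ prior × likelihood:
  M1: 0.16 × 0.409 = 0.06544
  M3: 0.08 × 0.048 = 0.00384
  M4: 0.12 × 0.0525 = 0.0063
  M6: 0.53 × 0.14 = 0.0742
  M2: 0.11 × 0.016 = 0.00176
P(defective) = 0.06544 + 0.00384 + 0.0063 + 0.0742 + 0.00176 = 0.15154 → 0.152.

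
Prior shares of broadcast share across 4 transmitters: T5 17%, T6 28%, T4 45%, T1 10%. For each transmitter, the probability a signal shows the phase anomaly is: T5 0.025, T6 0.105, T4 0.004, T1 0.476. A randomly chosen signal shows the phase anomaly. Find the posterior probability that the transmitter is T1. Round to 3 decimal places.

0.573

Compute prior × likelihood for every hypothesis:
  T5: 0.17 × 0.025 = 0.00425
  T6: 0.28 × 0.105 = 0.0294
  T4: 0.45 × 0.004 = 0.0018
  T1: 0.1 × 0.476 = 0.0476
Normalizing constant = 0.08305.
P(T1 | evidence) = 0.0476 / 0.08305 ≈ 0.573.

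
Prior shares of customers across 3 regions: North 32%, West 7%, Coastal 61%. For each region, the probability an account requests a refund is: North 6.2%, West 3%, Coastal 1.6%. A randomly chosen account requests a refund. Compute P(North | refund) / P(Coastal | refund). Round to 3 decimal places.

Unnormalized posteriors (prior × likelihood):
  North: 0.32 × 0.062 = 0.01984
  West: 0.07 × 0.03 = 0.0021
  Coastal: 0.61 × 0.016 = 0.00976
Normalizing constant = 0.0317.
The ratio is 0.01984 / 0.00976 (the normalizer cancels) = 2.033.

2.033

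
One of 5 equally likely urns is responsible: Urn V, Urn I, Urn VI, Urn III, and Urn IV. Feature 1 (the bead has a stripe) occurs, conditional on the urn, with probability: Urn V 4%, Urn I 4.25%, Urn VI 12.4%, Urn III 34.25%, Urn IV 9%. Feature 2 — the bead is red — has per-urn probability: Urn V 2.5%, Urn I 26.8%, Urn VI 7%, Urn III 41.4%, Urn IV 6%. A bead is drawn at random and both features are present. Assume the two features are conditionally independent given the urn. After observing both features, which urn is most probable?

Since the prior is uniform, the posterior is proportional to the likelihood:
  Urn V: 0.04 × 0.025 = 0.001
  Urn I: 0.0425 × 0.268 = 0.01139
  Urn VI: 0.124 × 0.07 = 0.00868
  Urn III: 0.3425 × 0.414 = 0.141795
  Urn IV: 0.09 × 0.06 = 0.0054
Normalizing constant = 0.168265.
Largest term belongs to Urn III, so Urn III is most probable.

Urn III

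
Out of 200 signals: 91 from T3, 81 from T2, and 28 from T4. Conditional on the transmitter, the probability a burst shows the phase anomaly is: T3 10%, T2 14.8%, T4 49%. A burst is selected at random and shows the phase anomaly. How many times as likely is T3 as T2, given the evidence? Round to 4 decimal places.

Unnormalized posteriors (prior × likelihood):
  T3: 0.455 × 0.1 = 0.0455
  T2: 0.405 × 0.148 = 0.05994
  T4: 0.14 × 0.49 = 0.0686
Normalizing constant = 0.17404.
The ratio is 0.0455 / 0.05994 (the normalizer cancels) = 0.7591.

0.7591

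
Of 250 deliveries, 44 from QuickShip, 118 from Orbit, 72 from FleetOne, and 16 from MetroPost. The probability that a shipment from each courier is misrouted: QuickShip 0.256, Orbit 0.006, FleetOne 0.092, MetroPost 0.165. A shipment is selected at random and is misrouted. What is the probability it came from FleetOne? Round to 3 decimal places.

Unnormalized posteriors (prior × likelihood):
  QuickShip: 0.176 × 0.256 = 0.045056
  Orbit: 0.472 × 0.006 = 0.002832
  FleetOne: 0.288 × 0.092 = 0.026496
  MetroPost: 0.064 × 0.165 = 0.01056
Normalizing constant = 0.084944.
P(FleetOne | evidence) = 0.026496 / 0.084944 ≈ 0.312.

0.312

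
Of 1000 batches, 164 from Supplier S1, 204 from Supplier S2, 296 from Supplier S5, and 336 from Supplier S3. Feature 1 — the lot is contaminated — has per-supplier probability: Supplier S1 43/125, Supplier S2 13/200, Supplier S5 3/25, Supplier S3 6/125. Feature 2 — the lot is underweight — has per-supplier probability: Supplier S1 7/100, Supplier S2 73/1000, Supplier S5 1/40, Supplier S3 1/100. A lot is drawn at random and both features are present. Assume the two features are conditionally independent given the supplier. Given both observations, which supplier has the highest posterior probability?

Supplier S1

Prior × likelihood for each hypothesis:
  Supplier S1: 0.164 × 0.344 × 0.07 = 0.00394912
  Supplier S2: 0.204 × 0.065 × 0.073 = 0.00096798
  Supplier S5: 0.296 × 0.12 × 0.025 = 0.000888
  Supplier S3: 0.336 × 0.048 × 0.01 = 0.00016128
Sum = 0.00596638.
Largest term belongs to Supplier S1, so Supplier S1 is most probable.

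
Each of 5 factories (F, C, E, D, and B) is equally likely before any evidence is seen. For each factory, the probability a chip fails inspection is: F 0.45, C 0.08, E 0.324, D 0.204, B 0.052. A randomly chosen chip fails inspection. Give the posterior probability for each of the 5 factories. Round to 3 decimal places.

F 0.405, C 0.072, E 0.292, D 0.184, B 0.047

Since the prior is uniform, the posterior is proportional to the likelihood:
  F: 0.45
  C: 0.08
  E: 0.324
  D: 0.204
  B: 0.052
Normalizing constant = 1.11.
P(F | nonconforming) = 0.45/1.11 ≈ 0.405
P(C | nonconforming) = 0.08/1.11 ≈ 0.072
P(E | nonconforming) = 0.324/1.11 ≈ 0.292
P(D | nonconforming) = 0.204/1.11 ≈ 0.184
P(B | nonconforming) = 0.052/1.11 ≈ 0.047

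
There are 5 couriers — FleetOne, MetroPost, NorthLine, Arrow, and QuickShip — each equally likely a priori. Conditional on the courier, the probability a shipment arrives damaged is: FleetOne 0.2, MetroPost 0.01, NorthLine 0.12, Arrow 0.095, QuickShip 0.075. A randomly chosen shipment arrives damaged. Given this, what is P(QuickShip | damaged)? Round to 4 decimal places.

Since the prior is uniform, the posterior is proportional to the likelihood:
  FleetOne: 0.2
  MetroPost: 0.01
  NorthLine: 0.12
  Arrow: 0.095
  QuickShip: 0.075
Total = 0.5.
P(QuickShip | evidence) = 0.075 / 0.5 ≈ 0.1500.

0.1500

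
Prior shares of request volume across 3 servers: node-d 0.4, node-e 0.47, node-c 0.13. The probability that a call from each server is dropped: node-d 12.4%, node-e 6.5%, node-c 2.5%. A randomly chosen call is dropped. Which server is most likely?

Prior × likelihood for each hypothesis:
  node-d: 0.4 × 0.124 = 0.0496
  node-e: 0.47 × 0.065 = 0.03055
  node-c: 0.13 × 0.025 = 0.00325
Total = 0.0834.
Largest term belongs to node-d, so node-d is most probable.

node-d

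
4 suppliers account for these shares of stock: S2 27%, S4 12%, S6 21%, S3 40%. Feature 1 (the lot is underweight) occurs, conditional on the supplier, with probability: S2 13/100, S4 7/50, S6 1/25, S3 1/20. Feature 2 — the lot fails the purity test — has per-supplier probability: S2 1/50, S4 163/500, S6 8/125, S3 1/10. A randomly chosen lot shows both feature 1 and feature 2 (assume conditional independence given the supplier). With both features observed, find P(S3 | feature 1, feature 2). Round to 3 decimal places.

0.229

Unnormalized posteriors (prior × likelihood):
  S2: 0.27 × 0.13 × 0.02 = 0.000702
  S4: 0.12 × 0.14 × 0.326 = 0.0054768
  S6: 0.21 × 0.04 × 0.064 = 0.0005376
  S3: 0.4 × 0.05 × 0.1 = 0.002
Normalizing constant = 0.0087164.
P(S3 | evidence) = 0.002 / 0.0087164 ≈ 0.229.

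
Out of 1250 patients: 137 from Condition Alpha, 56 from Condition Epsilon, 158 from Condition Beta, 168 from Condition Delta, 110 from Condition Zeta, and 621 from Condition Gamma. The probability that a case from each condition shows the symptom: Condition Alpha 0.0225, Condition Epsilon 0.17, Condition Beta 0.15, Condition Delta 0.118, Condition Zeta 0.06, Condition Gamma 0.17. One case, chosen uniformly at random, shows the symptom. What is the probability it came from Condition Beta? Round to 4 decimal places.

0.1408

By Bayes' rule, posterior ∝ prior × likelihood:
  Condition Alpha: 0.1096 × 0.0225 = 0.002466
  Condition Epsilon: 0.0448 × 0.17 = 0.007616
  Condition Beta: 0.1264 × 0.15 = 0.01896
  Condition Delta: 0.1344 × 0.118 = 0.0158592
  Condition Zeta: 0.088 × 0.06 = 0.00528
  Condition Gamma: 0.4968 × 0.17 = 0.084456
Sum = 0.1346372.
P(Condition Beta | evidence) = 0.01896 / 0.1346372 ≈ 0.1408.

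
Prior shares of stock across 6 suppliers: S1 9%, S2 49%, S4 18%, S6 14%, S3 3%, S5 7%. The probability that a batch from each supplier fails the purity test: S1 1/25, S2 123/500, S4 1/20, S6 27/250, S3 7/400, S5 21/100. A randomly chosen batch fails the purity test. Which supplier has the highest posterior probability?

S2

Prior × likelihood for each hypothesis:
  S1: 0.09 × 0.04 = 0.0036
  S2: 0.49 × 0.246 = 0.12054
  S4: 0.18 × 0.05 = 0.009
  S6: 0.14 × 0.108 = 0.01512
  S3: 0.03 × 0.0175 = 0.000525
  S5: 0.07 × 0.21 = 0.0147
Sum = 0.163485.
Largest term belongs to S2, so S2 is most probable.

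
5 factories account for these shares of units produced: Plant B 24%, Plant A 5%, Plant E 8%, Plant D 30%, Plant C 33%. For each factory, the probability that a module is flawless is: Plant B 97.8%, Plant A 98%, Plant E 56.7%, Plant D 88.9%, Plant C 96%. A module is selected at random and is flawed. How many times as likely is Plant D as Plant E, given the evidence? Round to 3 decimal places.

Taking complements, P(flawed | each) = Plant B 0.022, Plant A 0.02, Plant E 0.433, Plant D 0.111, Plant C 0.04.
Unnormalized posteriors (prior × likelihood):
  Plant B: 0.24 × 0.022 = 0.00528
  Plant A: 0.05 × 0.02 = 0.001
  Plant E: 0.08 × 0.433 = 0.03464
  Plant D: 0.3 × 0.111 = 0.0333
  Plant C: 0.33 × 0.04 = 0.0132
Sum = 0.08742.
The ratio is 0.0333 / 0.03464 (the normalizer cancels) = 0.961.

0.961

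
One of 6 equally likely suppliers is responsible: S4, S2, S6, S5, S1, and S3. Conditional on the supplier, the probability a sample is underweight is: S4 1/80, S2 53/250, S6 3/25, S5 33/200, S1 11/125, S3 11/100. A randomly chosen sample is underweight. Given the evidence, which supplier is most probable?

S2

Since the prior is uniform, the posterior is proportional to the likelihood:
  S4: 0.0125
  S2: 0.212
  S6: 0.12
  S5: 0.165
  S1: 0.088
  S3: 0.11
Normalizing constant = 0.7075.
Largest term belongs to S2, so S2 is most probable.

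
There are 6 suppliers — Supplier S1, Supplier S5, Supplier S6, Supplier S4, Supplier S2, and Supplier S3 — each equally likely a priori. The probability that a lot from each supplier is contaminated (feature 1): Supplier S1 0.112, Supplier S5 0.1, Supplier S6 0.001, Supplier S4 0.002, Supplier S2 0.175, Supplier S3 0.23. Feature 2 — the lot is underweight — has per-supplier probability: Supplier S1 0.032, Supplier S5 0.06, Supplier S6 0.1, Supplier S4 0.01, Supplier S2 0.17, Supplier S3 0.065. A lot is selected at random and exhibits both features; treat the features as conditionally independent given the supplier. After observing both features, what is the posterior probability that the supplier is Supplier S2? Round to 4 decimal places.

0.5468

With a uniform prior (1/6 each), posterior ∝ likelihood:
  Supplier S1: 0.112 × 0.032 = 0.003584
  Supplier S5: 0.1 × 0.06 = 0.006
  Supplier S6: 0.001 × 0.1 = 0.0001
  Supplier S4: 0.002 × 0.01 = 0.00002
  Supplier S2: 0.175 × 0.17 = 0.02975
  Supplier S3: 0.23 × 0.065 = 0.01495
Total = 0.054404.
P(Supplier S2 | evidence) = 0.02975 / 0.054404 ≈ 0.5468.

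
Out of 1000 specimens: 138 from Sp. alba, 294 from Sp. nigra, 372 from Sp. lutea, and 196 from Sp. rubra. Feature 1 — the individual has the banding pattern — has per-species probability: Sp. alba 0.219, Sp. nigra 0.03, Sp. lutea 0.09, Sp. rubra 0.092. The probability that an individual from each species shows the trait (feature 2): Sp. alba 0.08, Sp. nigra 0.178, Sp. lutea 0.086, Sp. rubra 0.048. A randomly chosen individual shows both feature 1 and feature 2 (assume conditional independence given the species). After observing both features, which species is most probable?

Sp. lutea

Unnormalized posteriors (prior × likelihood):
  Sp. alba: 0.138 × 0.219 × 0.08 = 0.00241776
  Sp. nigra: 0.294 × 0.03 × 0.178 = 0.00156996
  Sp. lutea: 0.372 × 0.09 × 0.086 = 0.00287928
  Sp. rubra: 0.196 × 0.092 × 0.048 = 0.000865536
Total = 0.007732536.
Largest term belongs to Sp. lutea, so Sp. lutea is most probable.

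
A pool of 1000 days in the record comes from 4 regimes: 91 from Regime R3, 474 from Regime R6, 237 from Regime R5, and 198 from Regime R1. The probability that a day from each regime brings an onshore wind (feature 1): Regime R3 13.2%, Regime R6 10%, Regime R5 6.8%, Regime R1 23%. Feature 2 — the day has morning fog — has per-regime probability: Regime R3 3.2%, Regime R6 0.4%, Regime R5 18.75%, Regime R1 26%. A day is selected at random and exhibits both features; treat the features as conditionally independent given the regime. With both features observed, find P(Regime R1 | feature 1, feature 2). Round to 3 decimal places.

By Bayes' rule, posterior ∝ prior × likelihood:
  Regime R3: 0.091 × 0.132 × 0.032 = 0.000384384
  Regime R6: 0.474 × 0.1 × 0.004 = 0.0001896
  Regime R5: 0.237 × 0.068 × 0.1875 = 0.00302175
  Regime R1: 0.198 × 0.23 × 0.26 = 0.0118404
Total = 0.015436134.
P(Regime R1 | evidence) = 0.0118404 / 0.015436134 ≈ 0.767.

0.767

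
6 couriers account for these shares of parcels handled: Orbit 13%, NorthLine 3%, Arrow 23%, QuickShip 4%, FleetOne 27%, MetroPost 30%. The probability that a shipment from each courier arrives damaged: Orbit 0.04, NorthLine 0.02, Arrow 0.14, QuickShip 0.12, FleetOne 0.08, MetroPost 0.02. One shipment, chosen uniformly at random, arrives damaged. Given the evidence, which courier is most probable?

Arrow

Compute prior × likelihood for every hypothesis:
  Orbit: 0.13 × 0.04 = 0.0052
  NorthLine: 0.03 × 0.02 = 0.0006
  Arrow: 0.23 × 0.14 = 0.0322
  QuickShip: 0.04 × 0.12 = 0.0048
  FleetOne: 0.27 × 0.08 = 0.0216
  MetroPost: 0.3 × 0.02 = 0.006
Sum = 0.0704.
Largest term belongs to Arrow, so Arrow is most probable.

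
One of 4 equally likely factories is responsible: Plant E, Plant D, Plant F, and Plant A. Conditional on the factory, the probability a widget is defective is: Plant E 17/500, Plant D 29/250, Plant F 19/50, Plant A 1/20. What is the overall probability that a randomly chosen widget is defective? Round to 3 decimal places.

Since the prior is uniform, the posterior is proportional to the likelihood:
  Plant E: 0.034
  Plant D: 0.116
  Plant F: 0.38
  Plant A: 0.05
P(defective) = (1/4) × (0.034 + 0.116 + 0.38 + 0.05) = 0.58/4 ≈ 0.145.

0.145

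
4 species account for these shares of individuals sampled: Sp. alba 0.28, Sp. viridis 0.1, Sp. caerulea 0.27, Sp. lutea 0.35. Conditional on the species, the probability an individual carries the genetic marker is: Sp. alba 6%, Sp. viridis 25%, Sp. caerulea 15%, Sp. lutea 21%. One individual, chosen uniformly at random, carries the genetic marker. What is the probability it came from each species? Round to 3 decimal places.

Sp. alba 0.108, Sp. viridis 0.160, Sp. caerulea 0.260, Sp. lutea 0.472

By Bayes' rule, posterior ∝ prior × likelihood:
  Sp. alba: 0.28 × 0.06 = 0.0168
  Sp. viridis: 0.1 × 0.25 = 0.025
  Sp. caerulea: 0.27 × 0.15 = 0.0405
  Sp. lutea: 0.35 × 0.21 = 0.0735
Total = 0.1558.
P(Sp. alba | marker) = 0.0168/0.1558 ≈ 0.108
P(Sp. viridis | marker) = 0.025/0.1558 ≈ 0.160
P(Sp. caerulea | marker) = 0.0405/0.1558 ≈ 0.260
P(Sp. lutea | marker) = 0.0735/0.1558 ≈ 0.472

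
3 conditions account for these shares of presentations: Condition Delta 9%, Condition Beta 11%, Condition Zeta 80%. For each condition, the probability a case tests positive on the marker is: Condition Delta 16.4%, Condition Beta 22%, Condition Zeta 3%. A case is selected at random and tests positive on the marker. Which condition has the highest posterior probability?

By Bayes' rule, posterior ∝ prior × likelihood:
  Condition Delta: 0.09 × 0.164 = 0.01476
  Condition Beta: 0.11 × 0.22 = 0.0242
  Condition Zeta: 0.8 × 0.03 = 0.024
Sum = 0.06296.
Largest term belongs to Condition Beta, so Condition Beta is most probable.

Condition Beta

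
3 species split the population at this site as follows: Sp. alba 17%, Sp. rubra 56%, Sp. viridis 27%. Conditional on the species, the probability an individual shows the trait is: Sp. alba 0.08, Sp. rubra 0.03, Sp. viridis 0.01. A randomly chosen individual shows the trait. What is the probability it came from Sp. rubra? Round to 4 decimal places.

0.5076

Unnormalized posteriors (prior × likelihood):
  Sp. alba: 0.17 × 0.08 = 0.0136
  Sp. rubra: 0.56 × 0.03 = 0.0168
  Sp. viridis: 0.27 × 0.01 = 0.0027
Total = 0.0331.
P(Sp. rubra | evidence) = 0.0168 / 0.0331 ≈ 0.5076.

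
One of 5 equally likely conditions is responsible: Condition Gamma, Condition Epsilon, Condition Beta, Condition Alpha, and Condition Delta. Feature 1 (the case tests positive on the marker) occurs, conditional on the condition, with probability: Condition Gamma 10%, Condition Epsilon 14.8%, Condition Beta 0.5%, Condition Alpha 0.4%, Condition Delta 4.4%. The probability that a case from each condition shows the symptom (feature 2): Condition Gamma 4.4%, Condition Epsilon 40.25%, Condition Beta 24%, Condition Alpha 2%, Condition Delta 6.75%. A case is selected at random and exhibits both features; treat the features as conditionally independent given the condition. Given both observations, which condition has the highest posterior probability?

With a uniform prior (1/5 each), posterior ∝ likelihood:
  Condition Gamma: 0.1 × 0.044 = 0.0044
  Condition Epsilon: 0.148 × 0.4025 = 0.05957
  Condition Beta: 0.005 × 0.24 = 0.0012
  Condition Alpha: 0.004 × 0.02 = 0.00008
  Condition Delta: 0.044 × 0.0675 = 0.00297
Normalizing constant = 0.06822.
Largest term belongs to Condition Epsilon, so Condition Epsilon is most probable.

Condition Epsilon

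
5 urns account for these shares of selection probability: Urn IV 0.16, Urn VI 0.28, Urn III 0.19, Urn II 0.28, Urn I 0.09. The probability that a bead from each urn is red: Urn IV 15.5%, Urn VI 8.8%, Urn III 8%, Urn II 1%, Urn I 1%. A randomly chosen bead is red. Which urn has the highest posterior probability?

Urn IV

Compute prior × likelihood for every hypothesis:
  Urn IV: 0.16 × 0.155 = 0.0248
  Urn VI: 0.28 × 0.088 = 0.02464
  Urn III: 0.19 × 0.08 = 0.0152
  Urn II: 0.28 × 0.01 = 0.0028
  Urn I: 0.09 × 0.01 = 0.0009
Normalizing constant = 0.06834.
Largest term belongs to Urn IV, so Urn IV is most probable.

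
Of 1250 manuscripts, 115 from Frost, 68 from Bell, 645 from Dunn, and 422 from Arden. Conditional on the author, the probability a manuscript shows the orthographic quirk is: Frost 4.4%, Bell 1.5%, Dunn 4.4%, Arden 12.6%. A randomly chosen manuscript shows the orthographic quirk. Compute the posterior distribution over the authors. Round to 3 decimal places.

Frost 0.058, Bell 0.012, Dunn 0.324, Arden 0.607

Unnormalized posteriors (prior × likelihood):
  Frost: 0.092 × 0.044 = 0.004048
  Bell: 0.0544 × 0.015 = 0.000816
  Dunn: 0.516 × 0.044 = 0.022704
  Arden: 0.3376 × 0.126 = 0.0425376
Sum = 0.0701056.
P(Frost | quirk) = 0.004048/0.0701056 ≈ 0.058
P(Bell | quirk) = 0.000816/0.0701056 ≈ 0.012
P(Dunn | quirk) = 0.022704/0.0701056 ≈ 0.324
P(Arden | quirk) = 0.0425376/0.0701056 ≈ 0.607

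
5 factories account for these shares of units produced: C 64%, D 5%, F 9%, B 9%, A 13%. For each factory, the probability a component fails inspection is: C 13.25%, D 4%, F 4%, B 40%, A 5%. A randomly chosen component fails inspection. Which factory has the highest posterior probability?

C

By Bayes' rule, posterior ∝ prior × likelihood:
  C: 0.64 × 0.1325 = 0.0848
  D: 0.05 × 0.04 = 0.002
  F: 0.09 × 0.04 = 0.0036
  B: 0.09 × 0.4 = 0.036
  A: 0.13 × 0.05 = 0.0065
Total = 0.1329.
Largest term belongs to C, so C is most probable.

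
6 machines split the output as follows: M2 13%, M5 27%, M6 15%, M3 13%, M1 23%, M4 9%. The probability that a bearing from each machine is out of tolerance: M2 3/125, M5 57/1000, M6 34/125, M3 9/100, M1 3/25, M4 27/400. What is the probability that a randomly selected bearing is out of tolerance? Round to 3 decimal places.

Prior × likelihood for each hypothesis:
  M2: 0.13 × 0.024 = 0.00312
  M5: 0.27 × 0.057 = 0.01539
  M6: 0.15 × 0.272 = 0.0408
  M3: 0.13 × 0.09 = 0.0117
  M1: 0.23 × 0.12 = 0.0276
  M4: 0.09 × 0.0675 = 0.006075
P(oversize) = 0.00312 + 0.01539 + 0.0408 + 0.0117 + 0.0276 + 0.006075 = 0.104685 → 0.105.

0.105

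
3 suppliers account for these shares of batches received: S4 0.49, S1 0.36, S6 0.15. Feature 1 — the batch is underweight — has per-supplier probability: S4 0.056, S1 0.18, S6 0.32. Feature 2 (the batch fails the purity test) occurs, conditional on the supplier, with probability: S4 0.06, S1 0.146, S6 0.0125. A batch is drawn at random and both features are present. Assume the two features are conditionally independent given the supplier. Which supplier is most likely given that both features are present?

By Bayes' rule, posterior ∝ prior × likelihood:
  S4: 0.49 × 0.056 × 0.06 = 0.0016464
  S1: 0.36 × 0.18 × 0.146 = 0.0094608
  S6: 0.15 × 0.32 × 0.0125 = 0.0006
Normalizing constant = 0.0117072.
Largest term belongs to S1, so S1 is most probable.

S1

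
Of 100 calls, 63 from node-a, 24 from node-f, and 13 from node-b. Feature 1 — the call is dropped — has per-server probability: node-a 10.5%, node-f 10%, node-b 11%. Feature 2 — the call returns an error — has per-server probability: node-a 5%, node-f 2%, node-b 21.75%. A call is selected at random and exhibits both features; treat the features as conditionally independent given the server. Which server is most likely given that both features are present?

node-a

By Bayes' rule, posterior ∝ prior × likelihood:
  node-a: 0.63 × 0.105 × 0.05 = 0.0033075
  node-f: 0.24 × 0.1 × 0.02 = 0.00048
  node-b: 0.13 × 0.11 × 0.2175 = 0.00311025
Total = 0.00689775.
Largest term belongs to node-a, so node-a is most probable.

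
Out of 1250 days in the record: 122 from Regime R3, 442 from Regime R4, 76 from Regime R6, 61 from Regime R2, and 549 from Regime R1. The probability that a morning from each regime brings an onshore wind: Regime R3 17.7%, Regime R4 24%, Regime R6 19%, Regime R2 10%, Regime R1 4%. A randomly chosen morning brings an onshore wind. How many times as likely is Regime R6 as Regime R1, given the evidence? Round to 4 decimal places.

By Bayes' rule, posterior ∝ prior × likelihood:
  Regime R3: 0.0976 × 0.177 = 0.0172752
  Regime R4: 0.3536 × 0.24 = 0.084864
  Regime R6: 0.0608 × 0.19 = 0.011552
  Regime R2: 0.0488 × 0.1 = 0.00488
  Regime R1: 0.4392 × 0.04 = 0.017568
Normalizing constant = 0.1361392.
The ratio is 0.011552 / 0.017568 (the normalizer cancels) = 0.6576.

0.6576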